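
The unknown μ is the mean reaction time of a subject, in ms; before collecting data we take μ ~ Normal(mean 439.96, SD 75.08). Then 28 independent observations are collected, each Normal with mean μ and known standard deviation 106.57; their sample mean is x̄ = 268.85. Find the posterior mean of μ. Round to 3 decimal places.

With known σ, the Normal prior is conjugate. Weight on the data is w = (n/σ²)/(n/σ² + 1/τ₀²) = 0.00246540/(0.00246540+0.00017740) = 0.93287.
Posterior mean = w·x̄ + (1−w)·μ₀ = 0.93287·268.85 + 0.067125·439.96 = 280.336.

Posterior mean ≈ 280.336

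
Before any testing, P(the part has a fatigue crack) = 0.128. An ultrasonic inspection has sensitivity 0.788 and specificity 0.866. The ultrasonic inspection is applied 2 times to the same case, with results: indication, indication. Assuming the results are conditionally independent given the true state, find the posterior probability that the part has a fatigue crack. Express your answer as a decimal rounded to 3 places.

With H the event that the part has a fatigue crack, the joint likelihood of the observed sequence is P(data|H) = 0.788·0.788 = 0.62094 and P(data|¬H) = 0.134·0.134 = 0.017956.
Bayes: P(H|data) = 0.128·0.62094 / (0.128·0.62094 + 0.872·0.017956) = 0.079481/0.095138 = 0.8354.

Posterior P(H) ≈ 0.835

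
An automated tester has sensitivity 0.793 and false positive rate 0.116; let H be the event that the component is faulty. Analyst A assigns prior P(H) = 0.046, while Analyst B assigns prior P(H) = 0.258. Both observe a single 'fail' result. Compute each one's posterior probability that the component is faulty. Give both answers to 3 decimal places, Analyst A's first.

The likelihood ratio for a 'fail' result is 0.793/0.116 = 6.8362.
Analyst A: prior odds 0.046/0.954 = 0.048218; posterior odds 0.32963; posterior probability 0.248.
Analyst B: prior odds 0.258/0.742 = 0.34771; posterior odds 2.3770; posterior probability 0.704.

Analyst A: 0.248; Analyst B: 0.704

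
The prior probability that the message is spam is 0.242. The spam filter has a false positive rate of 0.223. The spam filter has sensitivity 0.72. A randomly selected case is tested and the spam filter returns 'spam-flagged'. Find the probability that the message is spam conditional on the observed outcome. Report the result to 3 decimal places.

Write H for 'the message is spam'. Prior odds H:¬H = 0.242/0.758 = 0.31926. For the 'spam-flagged' outcome, the likelihood ratio is 0.72/0.223 = 3.2287.
Posterior odds = 0.31926 × 3.2287 = 1.0308, so P(H|E) = 1.0308/(1+1.0308) = 0.508.

P(H | E) ≈ 0.508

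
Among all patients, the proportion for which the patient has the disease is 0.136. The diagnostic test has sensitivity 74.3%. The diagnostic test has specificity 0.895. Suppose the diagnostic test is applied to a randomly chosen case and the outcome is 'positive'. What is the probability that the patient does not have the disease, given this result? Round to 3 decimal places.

P(¬H | E) ≈ 0.473

Let H be the event that the patient has the disease. P(H) = 0.136, so P(¬H) = 0.864. With E the 'positive' result, P(E|H) = 0.743 and P(E|¬H) = 0.105.
P(E) = 0.743·0.136 + 0.105·0.864 = 0.10105 + 0.090720 = 0.19177.
By Bayes' theorem, P(H|E) = 0.10105 / 0.19177 = 0.527. Hence P(¬H|E) = 1 − 0.527 = 0.473.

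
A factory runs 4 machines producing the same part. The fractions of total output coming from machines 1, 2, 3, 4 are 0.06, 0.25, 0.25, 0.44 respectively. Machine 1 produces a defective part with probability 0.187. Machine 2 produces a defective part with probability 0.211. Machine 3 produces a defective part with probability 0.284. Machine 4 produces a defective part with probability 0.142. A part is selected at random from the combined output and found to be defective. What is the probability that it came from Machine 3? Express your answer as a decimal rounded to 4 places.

Tabulate prior·likelihood by source: [1] prior 0.06, lik 0.187, product 0.01122; [2] prior 0.25, lik 0.211, product 0.05275; [3] prior 0.25, lik 0.284, product 0.07100; [4] prior 0.44, lik 0.142, product 0.06248.
Normalizing constant = 0.19745; the posterior for Machine 3 is its product over the sum, 0.07100/0.19745 = 0.3596.

Posterior probability ≈ 0.3596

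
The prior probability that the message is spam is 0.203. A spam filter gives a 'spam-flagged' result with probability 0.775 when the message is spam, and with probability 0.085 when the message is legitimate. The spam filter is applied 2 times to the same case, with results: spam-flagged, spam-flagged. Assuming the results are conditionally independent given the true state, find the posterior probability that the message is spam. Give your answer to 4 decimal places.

Let H be the event that the message is spam; start with P(H) = 0.203. P('spam-flagged'|H) = 0.775, P('spam-flagged'|¬H) = 0.085.
Update on result 1 ('spam-flagged'): P(H) ← 0.775·0.2030 / (0.775·0.2030 + 0.085·0.7970) = 0.15733/0.22507 = 0.6990.
Update on result 2 ('spam-flagged'): P(H) ← 0.775·0.6990 / (0.775·0.6990 + 0.085·0.3010) = 0.54173/0.56731 = 0.9549.

Posterior P(H) ≈ 0.9549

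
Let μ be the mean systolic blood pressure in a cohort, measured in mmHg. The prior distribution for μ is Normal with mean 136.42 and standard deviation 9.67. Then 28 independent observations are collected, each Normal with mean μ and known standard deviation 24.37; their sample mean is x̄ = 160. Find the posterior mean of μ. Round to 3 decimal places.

With known σ, the Normal prior is conjugate. Weight on the data is w = (n/σ²)/(n/σ² + 1/τ₀²) = 0.0471462/(0.0471462+0.0106942) = 0.81511.
Posterior mean = w·x̄ + (1−w)·μ₀ = 0.81511·160 + 0.18489·136.42 = 155.640.

Posterior mean ≈ 155.640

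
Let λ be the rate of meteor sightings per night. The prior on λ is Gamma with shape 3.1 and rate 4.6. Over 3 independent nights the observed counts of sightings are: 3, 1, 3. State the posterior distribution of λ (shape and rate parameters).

The Poisson likelihood adds the total count to the shape and the number of exposure periods to the rate. Here ∑xᵢ = 7 and n = 3, so shape 3.1→10.1 and rate 4.6→7.6.

Posterior: Gamma(shape=10.1, rate=7.6)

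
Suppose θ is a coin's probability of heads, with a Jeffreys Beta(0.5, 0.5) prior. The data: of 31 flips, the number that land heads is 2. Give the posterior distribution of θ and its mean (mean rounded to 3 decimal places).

Posterior: Beta(2.5, 29.5); mean ≈ 0.078

Observing 2 successes and 29 failures updates Beta(0.5, 0.5) by adding the success and failure counts to the two shape parameters: α = 0.5+2 = 2.5, β = 0.5+29 = 29.5.
Posterior mean = α/(α+β) = 2.5/32 = 0.078.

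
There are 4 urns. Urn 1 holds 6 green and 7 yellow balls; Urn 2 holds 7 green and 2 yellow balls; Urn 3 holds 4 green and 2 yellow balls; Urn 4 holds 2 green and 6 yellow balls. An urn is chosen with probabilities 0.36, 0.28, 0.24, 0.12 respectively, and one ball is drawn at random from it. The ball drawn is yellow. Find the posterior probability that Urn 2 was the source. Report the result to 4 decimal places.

Tabulate prior·likelihood by source: [1] prior 0.36, lik 0.5385, product 0.1938; [2] prior 0.28, lik 0.2222, product 0.06222; [3] prior 0.24, lik 0.3333, product 0.08000; [4] prior 0.12, lik 0.75, product 0.09000.
Normalizing constant = 0.42607; the posterior for Urn 2 is its product over the sum, 0.06222/0.42607 = 0.1460.

Posterior probability ≈ 0.1460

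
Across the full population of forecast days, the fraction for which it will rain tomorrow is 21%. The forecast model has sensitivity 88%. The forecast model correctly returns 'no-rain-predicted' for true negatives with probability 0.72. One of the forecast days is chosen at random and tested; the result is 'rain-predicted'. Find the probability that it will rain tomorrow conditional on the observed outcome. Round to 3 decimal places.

Write H for 'it will rain tomorrow'. Prior odds H:¬H = 0.21/0.79 = 0.26582. For the 'rain-predicted' outcome, the likelihood ratio is 0.88/0.28 = 3.1429.
Posterior odds = 0.26582 × 3.1429 = 0.83544, so P(H|E) = 0.83544/(1+0.83544) = 0.455.

P(H | E) ≈ 0.455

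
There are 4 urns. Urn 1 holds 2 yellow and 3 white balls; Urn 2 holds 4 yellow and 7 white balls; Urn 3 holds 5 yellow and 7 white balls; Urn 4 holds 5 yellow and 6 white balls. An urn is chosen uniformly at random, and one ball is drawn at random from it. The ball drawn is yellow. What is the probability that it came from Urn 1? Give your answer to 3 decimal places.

Posterior probability ≈ 0.245

P(yellow|Urn 1) = 0.4; P(yellow|Urn 2) = 0.3636; P(yellow|Urn 3) = 0.4167; P(yellow|Urn 4) = 0.4545.
Prior × likelihood for each source: 0.25·0.4=0.1000, 0.25·0.3636=0.09091, 0.25·0.4167=0.1042, 0.25·0.4545=0.1136. Summing gives P(yellow) = 0.40871.
P(Urn 1 | yellow) = 0.1000 / 0.40871 = 0.245.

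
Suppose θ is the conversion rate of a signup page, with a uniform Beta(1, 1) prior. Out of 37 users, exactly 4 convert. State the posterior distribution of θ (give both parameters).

The binomial likelihood is conjugate to the Beta prior: with 4 successes and 33 failures, the posterior is Beta(1+4, 1+33) = Beta(5, 34).

Posterior: Beta(5, 34)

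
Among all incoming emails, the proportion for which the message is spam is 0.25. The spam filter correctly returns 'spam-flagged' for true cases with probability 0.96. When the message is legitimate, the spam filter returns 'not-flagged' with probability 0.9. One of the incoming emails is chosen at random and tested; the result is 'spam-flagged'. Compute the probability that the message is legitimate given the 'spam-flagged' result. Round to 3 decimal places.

Write H for 'the message is spam'. Prior odds H:¬H = 0.25/0.75 = 0.33333. For the 'spam-flagged' outcome, the likelihood ratio is 0.96/0.1 = 9.6000.
Posterior odds = 0.33333 × 9.6000 = 3.2000, so P(H|E) = 3.2000/(1+3.2000) = 0.762. Then P(¬H|E) = 1 − 0.762 = 0.238.

P(¬H | E) ≈ 0.238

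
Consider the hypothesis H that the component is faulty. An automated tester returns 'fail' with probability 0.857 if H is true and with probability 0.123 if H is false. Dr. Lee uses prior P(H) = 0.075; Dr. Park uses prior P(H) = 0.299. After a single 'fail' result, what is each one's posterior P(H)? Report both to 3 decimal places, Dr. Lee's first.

Dr. Lee: 0.361; Dr. Park: 0.748

The likelihood ratio for a 'fail' result is 0.857/0.123 = 6.9675.
Dr. Lee: prior odds 0.075/0.925 = 0.081081; posterior odds 0.56493; posterior probability 0.361.
Dr. Park: prior odds 0.299/0.701 = 0.42653; posterior odds 2.9719; posterior probability 0.748.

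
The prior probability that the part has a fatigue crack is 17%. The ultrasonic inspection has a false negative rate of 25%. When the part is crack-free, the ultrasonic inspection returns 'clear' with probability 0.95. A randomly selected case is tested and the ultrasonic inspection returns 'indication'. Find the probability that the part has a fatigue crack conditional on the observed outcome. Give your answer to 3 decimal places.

P(H | E) ≈ 0.754

Write H for 'the part has a fatigue crack'. Prior odds H:¬H = 0.17/0.83 = 0.20482. For the 'indication' outcome, the likelihood ratio is 0.75/0.05 = 15.000.
Posterior odds = 0.20482 × 15.000 = 3.0723, so P(H|E) = 3.0723/(1+3.0723) = 0.754.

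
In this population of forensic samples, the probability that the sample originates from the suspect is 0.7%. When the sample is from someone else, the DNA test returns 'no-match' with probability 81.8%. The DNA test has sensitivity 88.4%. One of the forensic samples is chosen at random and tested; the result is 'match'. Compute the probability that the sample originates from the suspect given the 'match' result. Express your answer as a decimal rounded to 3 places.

Write H for 'the sample originates from the suspect'. Prior odds H:¬H = 0.007/0.993 = 0.0070493. For the 'match' outcome, the likelihood ratio is 0.884/0.182 = 4.8571.
Posterior odds = 0.0070493 × 4.8571 = 0.034240, so P(H|E) = 0.034240/(1+0.034240) = 0.033.

P(H | E) ≈ 0.033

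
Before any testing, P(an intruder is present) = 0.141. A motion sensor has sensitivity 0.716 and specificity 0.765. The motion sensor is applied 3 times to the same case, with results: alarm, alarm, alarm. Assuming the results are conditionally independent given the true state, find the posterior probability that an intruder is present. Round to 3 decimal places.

Posterior P(H) ≈ 0.823

With H the event that an intruder is present, the joint likelihood of the observed sequence is P(data|H) = 0.716·0.716·0.716 = 0.36706 and P(data|¬H) = 0.235·0.235·0.235 = 0.012978.
Bayes: P(H|data) = 0.141·0.36706 / (0.141·0.36706 + 0.859·0.012978) = 0.051756/0.062904 = 0.8228.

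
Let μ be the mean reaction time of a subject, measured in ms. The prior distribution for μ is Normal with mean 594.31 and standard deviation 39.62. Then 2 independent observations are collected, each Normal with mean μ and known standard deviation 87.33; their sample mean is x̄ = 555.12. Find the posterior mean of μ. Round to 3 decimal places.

Posterior mean ≈ 582.882

Prior precision 1/τ₀² = 1/39.62² = 0.00063705; data precision n/σ² = 2/87.33² = 0.00026224.
Posterior precision = 0.00063705 + 0.00026224 = 0.00089929.
Posterior mean = (0.00063705·594.31 + 0.00026224·555.12) / 0.00089929 = 582.882.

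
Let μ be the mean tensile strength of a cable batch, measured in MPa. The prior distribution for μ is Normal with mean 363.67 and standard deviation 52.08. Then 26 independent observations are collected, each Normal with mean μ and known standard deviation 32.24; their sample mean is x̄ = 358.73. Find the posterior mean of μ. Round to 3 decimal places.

Posterior mean ≈ 358.802

Prior precision 1/τ₀² = 1/52.08² = 0.00036869; data precision n/σ² = 26/32.24² = 0.0250140.
Posterior precision = 0.00036869 + 0.0250140 = 0.0253827.
Posterior mean = (0.00036869·363.67 + 0.0250140·358.73) / 0.0253827 = 358.802.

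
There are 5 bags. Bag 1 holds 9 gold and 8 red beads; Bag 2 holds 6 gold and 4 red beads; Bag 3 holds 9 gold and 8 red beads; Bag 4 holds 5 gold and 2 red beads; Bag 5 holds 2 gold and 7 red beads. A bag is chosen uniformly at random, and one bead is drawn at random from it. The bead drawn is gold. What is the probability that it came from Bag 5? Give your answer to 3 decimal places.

Posterior probability ≈ 0.086

Tabulate prior·likelihood by source: [1] prior 0.2, lik 0.5294, product 0.1059; [2] prior 0.2, lik 0.6, product 0.1200; [3] prior 0.2, lik 0.5294, product 0.1059; [4] prior 0.2, lik 0.7143, product 0.1429; [5] prior 0.2, lik 0.2222, product 0.04444.
Normalizing constant = 0.51907; the posterior for Bag 5 is its product over the sum, 0.04444/0.51907 = 0.086.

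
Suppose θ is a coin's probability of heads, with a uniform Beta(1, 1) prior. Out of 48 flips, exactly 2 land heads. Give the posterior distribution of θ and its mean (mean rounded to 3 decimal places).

Posterior: Beta(3, 47); mean ≈ 0.060

Observing 2 successes and 46 failures updates Beta(1, 1) by adding the success and failure counts to the two shape parameters: α = 1+2 = 3, β = 1+46 = 47.
Posterior mean = α/(α+β) = 3/50 = 0.060.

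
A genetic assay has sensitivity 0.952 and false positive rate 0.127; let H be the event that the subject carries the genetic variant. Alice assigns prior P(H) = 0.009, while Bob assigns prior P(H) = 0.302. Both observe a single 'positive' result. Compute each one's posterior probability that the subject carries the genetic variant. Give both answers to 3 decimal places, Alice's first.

Alice: 0.064; Bob: 0.764

P('+'|H) = 0.952, P('+'|¬H) = 0.127.
Alice: numerator 0.952·0.009 = 0.0085680; evidence = 0.0085680+0.127·0.991 = 0.13442; posterior = 0.064.
Bob: numerator 0.952·0.302 = 0.28750; evidence = 0.28750+0.127·0.698 = 0.37615; posterior = 0.764.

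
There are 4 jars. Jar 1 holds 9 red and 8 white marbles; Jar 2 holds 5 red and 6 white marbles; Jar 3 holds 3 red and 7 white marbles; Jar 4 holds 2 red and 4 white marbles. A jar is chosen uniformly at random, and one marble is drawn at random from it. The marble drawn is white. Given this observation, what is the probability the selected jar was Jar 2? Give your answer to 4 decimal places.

P(white|Jar 1) = 0.4706; P(white|Jar 2) = 0.5455; P(white|Jar 3) = 0.7; P(white|Jar 4) = 0.6667.
Prior × likelihood for each source: 0.25·0.4706=0.1176, 0.25·0.5455=0.1364, 0.25·0.7=0.1750, 0.25·0.6667=0.1667. Summing gives P(white) = 0.59568.
P(Jar 2 | white) = 0.1364 / 0.59568 = 0.2289.

Posterior probability ≈ 0.2289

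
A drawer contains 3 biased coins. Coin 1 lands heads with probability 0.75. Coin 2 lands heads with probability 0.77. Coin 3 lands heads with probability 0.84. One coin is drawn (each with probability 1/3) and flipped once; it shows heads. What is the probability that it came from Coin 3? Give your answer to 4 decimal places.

P(heads|C1) = 0.75; P(heads|C2) = 0.77; P(heads|C3) = 0.84.
Prior × likelihood for each source: 0.333333·0.75=0.2500, 0.333333·0.77=0.2567, 0.333333·0.84=0.2800. Summing gives P(heads) = 0.78667.
P(Coin 3 | heads) = 0.2800 / 0.78667 = 0.3559.

Posterior probability ≈ 0.3559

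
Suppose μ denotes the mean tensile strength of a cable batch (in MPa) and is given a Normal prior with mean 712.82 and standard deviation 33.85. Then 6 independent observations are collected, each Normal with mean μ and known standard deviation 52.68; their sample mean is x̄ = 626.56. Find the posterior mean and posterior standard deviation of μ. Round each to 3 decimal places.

With known σ, the Normal prior is conjugate. Weight on the data is w = (n/σ²)/(n/σ² + 1/τ₀²) = 0.00216202/(0.00216202+0.00087274) = 0.71242.
Posterior mean = w·x̄ + (1−w)·μ₀ = 0.71242·626.56 + 0.28758·712.82 = 651.367. Posterior variance = 1/(0.00216202+0.00087274) = 329.516, so SD = 18.153.

Posterior mean ≈ 651.367; posterior SD ≈ 18.153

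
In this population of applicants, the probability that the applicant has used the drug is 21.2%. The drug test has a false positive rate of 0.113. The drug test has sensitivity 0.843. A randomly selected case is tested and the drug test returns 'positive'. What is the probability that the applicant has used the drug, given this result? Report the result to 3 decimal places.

Let H be the event that the applicant has used the drug. P(H) = 0.212, so P(¬H) = 0.788. With E the 'positive' result, P(E|H) = 0.843 and P(E|¬H) = 0.113.
P(E) = 0.843·0.212 + 0.113·0.788 = 0.17872 + 0.089044 = 0.26776.
By Bayes' theorem, P(H|E) = 0.17872 / 0.26776 = 0.667.

P(H | E) ≈ 0.667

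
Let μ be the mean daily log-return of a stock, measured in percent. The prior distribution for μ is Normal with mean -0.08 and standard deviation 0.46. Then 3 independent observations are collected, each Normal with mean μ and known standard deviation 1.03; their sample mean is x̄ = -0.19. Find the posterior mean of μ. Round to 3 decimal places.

Posterior mean ≈ -0.121

With known σ, the Normal prior is conjugate. Weight on the data is w = (n/σ²)/(n/σ² + 1/τ₀²) = 2.82779/(2.82779+4.72590) = 0.37436.
Posterior mean = w·x̄ + (1−w)·μ₀ = 0.37436·-0.19 + 0.62564·-0.08 = -0.121.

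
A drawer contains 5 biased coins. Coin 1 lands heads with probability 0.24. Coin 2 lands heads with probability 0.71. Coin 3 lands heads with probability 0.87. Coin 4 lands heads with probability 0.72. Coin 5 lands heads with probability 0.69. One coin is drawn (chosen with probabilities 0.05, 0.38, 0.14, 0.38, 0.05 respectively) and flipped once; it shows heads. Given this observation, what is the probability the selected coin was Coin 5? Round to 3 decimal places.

Tabulate prior·likelihood by source: [1] prior 0.05, lik 0.24, product 0.01200; [2] prior 0.38, lik 0.71, product 0.2698; [3] prior 0.14, lik 0.87, product 0.1218; [4] prior 0.38, lik 0.72, product 0.2736; [5] prior 0.05, lik 0.69, product 0.03450.
Normalizing constant = 0.71170; the posterior for Coin 5 is its product over the sum, 0.03450/0.71170 = 0.048.

Posterior probability ≈ 0.048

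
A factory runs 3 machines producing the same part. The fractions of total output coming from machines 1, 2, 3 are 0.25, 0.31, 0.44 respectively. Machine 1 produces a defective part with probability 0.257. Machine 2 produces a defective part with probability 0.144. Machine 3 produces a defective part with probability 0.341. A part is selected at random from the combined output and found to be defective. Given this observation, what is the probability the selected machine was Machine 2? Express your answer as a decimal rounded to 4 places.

Posterior probability ≈ 0.1724

Tabulate prior·likelihood by source: [1] prior 0.25, lik 0.257, product 0.06425; [2] prior 0.31, lik 0.144, product 0.04464; [3] prior 0.44, lik 0.341, product 0.1500.
Normalizing constant = 0.25893; the posterior for Machine 2 is its product over the sum, 0.04464/0.25893 = 0.1724.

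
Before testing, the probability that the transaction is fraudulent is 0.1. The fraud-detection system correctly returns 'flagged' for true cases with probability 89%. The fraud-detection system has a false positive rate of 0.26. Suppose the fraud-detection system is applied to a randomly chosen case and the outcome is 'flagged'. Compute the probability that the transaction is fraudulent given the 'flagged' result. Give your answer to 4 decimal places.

P(H | E) ≈ 0.2755

Let H be the event that the transaction is fraudulent. P(H) = 0.1, so P(¬H) = 0.9. With E the 'flagged' result, P(E|H) = 0.89 and P(E|¬H) = 0.26.
P(E) = 0.89·0.1 + 0.26·0.9 = 0.089000 + 0.23400 = 0.32300.
By Bayes' theorem, P(H|E) = 0.089000 / 0.32300 = 0.2755.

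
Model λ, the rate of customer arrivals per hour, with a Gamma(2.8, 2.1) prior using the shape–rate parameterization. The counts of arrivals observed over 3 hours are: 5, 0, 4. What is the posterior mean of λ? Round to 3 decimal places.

Posterior mean ≈ 2.314

The Poisson likelihood adds the total count to the shape and the number of exposure periods to the rate. Here ∑xᵢ = 9 and n = 3, so shape 2.8→11.8 and rate 2.1→5.1.
E[λ | data] = 11.8/5.1 = 2.314.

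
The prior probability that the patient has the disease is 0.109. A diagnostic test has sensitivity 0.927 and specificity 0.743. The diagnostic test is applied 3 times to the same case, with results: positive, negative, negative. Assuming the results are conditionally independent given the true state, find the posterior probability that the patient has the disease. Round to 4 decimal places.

With H the event that the patient has the disease, the joint likelihood of the observed sequence is P(data|H) = 0.927·0.073·0.073 = 0.0049400 and P(data|¬H) = 0.257·0.743·0.743 = 0.14188.
Bayes: P(H|data) = 0.109·0.0049400 / (0.109·0.0049400 + 0.891·0.14188) = 0.00053846/0.12695 = 0.0042.

Posterior P(H) ≈ 0.0042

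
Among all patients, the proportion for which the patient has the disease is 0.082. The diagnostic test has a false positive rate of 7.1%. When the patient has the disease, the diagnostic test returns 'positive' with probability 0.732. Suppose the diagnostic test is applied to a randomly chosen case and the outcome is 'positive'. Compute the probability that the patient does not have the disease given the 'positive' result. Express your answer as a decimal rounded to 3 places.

Write H for 'the patient has the disease'. Prior odds H:¬H = 0.082/0.918 = 0.089325. For the 'positive' outcome, the likelihood ratio is 0.732/0.071 = 10.310.
Posterior odds = 0.089325 × 10.310 = 0.92092, so P(H|E) = 0.92092/(1+0.92092) = 0.479. Then P(¬H|E) = 1 − 0.479 = 0.521.

P(¬H | E) ≈ 0.521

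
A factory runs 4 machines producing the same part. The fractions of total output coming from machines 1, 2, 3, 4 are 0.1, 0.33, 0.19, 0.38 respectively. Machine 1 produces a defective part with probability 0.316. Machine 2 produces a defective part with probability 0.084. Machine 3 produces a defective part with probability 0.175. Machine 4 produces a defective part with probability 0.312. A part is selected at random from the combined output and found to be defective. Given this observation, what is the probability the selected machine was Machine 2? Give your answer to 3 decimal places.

Posterior probability ≈ 0.131

P(defective|M1) = 0.316; P(defective|M2) = 0.084; P(defective|M3) = 0.175; P(defective|M4) = 0.312.
Prior × likelihood for each source: 0.1·0.316=0.03160, 0.33·0.084=0.02772, 0.19·0.175=0.03325, 0.38·0.312=0.1186. Summing gives P(defective) = 0.21113.
P(Machine 2 | defective) = 0.02772 / 0.21113 = 0.131.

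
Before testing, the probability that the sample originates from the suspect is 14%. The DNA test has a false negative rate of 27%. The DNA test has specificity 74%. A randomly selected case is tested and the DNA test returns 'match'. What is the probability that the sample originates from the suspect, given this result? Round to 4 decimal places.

Write H for 'the sample originates from the suspect'. Prior odds H:¬H = 0.14/0.86 = 0.16279. For the 'match' outcome, the likelihood ratio is 0.73/0.26 = 2.8077.
Posterior odds = 0.16279 × 2.8077 = 0.45707, so P(H|E) = 0.45707/(1+0.45707) = 0.3137.

P(H | E) ≈ 0.3137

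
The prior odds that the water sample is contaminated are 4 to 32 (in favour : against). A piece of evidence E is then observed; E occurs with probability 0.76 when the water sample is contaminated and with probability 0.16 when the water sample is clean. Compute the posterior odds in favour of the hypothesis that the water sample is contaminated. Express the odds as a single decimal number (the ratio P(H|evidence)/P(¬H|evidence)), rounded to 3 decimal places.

Posterior odds ≈ 0.594

Prior odds = 4/32 = 0.12500. In log-odds, ln(0.12500) = -2.0794.
Add log likelihood ratio: ln(4.7500) = 1.5581.
Posterior log-odds = -0.52130, so posterior odds = exp(-0.52130) = 0.59375.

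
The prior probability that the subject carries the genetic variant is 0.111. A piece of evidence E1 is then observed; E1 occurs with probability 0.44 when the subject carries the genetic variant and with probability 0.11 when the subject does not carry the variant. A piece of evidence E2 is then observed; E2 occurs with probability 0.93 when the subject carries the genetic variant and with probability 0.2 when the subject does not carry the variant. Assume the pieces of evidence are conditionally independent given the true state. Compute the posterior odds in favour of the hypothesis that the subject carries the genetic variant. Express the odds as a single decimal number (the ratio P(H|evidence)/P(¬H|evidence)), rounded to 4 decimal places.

Posterior odds ≈ 2.3224

Prior odds = 0.111/(1−0.111) = 0.12486.
Likelihood ratio for E1 = 0.44/0.11 = 4.0000.
Likelihood ratio for E2 = 0.93/0.2 = 4.6500.
Posterior odds = prior odds × LR₁ × LR₂ = 2.3224.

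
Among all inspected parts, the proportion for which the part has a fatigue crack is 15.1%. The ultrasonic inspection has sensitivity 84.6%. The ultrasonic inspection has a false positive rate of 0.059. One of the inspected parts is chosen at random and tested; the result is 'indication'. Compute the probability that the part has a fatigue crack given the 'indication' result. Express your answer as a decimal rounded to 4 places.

P(H | E) ≈ 0.7183

Write H for 'the part has a fatigue crack'. Prior odds H:¬H = 0.151/0.849 = 0.17786. For the 'indication' outcome, the likelihood ratio is 0.846/0.059 = 14.339.
Posterior odds = 0.17786 × 14.339 = 2.5503, so P(H|E) = 2.5503/(1+2.5503) = 0.7183.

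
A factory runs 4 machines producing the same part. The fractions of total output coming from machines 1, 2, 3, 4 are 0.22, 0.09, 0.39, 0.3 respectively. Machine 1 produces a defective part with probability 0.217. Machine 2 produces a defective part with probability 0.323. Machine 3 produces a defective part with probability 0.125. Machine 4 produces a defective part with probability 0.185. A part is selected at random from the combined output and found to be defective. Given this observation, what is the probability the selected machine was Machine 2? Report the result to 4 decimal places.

P(defective|M1) = 0.217; P(defective|M2) = 0.323; P(defective|M3) = 0.125; P(defective|M4) = 0.185.
Prior × likelihood for each source: 0.22·0.217=0.04774, 0.09·0.323=0.02907, 0.39·0.125=0.04875, 0.3·0.185=0.05550. Summing gives P(defective) = 0.18106.
P(Machine 2 | defective) = 0.02907 / 0.18106 = 0.1606.

Posterior probability ≈ 0.1606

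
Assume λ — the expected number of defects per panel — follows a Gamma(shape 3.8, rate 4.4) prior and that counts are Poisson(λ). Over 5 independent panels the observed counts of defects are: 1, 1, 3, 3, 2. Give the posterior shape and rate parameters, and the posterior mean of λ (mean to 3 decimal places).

Posterior: Gamma(shape=13.8, rate=9.4); mean ≈ 1.468

Total count ∑xᵢ = 10 over n = 5 panels.
Gamma is conjugate to the Poisson likelihood: posterior is Gamma(shape = 3.8+10 = 13.8, rate = 4.4+5 = 9.4).
Posterior mean = shape/rate = 13.8/9.4 = 1.468.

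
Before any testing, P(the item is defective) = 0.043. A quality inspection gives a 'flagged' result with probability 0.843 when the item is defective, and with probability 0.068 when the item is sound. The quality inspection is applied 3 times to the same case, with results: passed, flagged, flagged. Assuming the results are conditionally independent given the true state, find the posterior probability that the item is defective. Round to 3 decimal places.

With H the event that the item is defective, the joint likelihood of the observed sequence is P(data|H) = 0.157·0.843·0.843 = 0.11157 and P(data|¬H) = 0.932·0.068·0.068 = 0.0043096.
Bayes: P(H|data) = 0.043·0.11157 / (0.043·0.11157 + 0.957·0.0043096) = 0.0047976/0.0089218 = 0.5377.

Posterior P(H) ≈ 0.538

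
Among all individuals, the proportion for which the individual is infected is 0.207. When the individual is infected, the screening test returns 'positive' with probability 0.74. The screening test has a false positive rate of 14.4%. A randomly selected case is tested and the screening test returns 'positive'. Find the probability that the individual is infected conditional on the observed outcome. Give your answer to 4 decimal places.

Write H for 'the individual is infected'. Prior odds H:¬H = 0.207/0.793 = 0.26103. For the 'positive' outcome, the likelihood ratio is 0.74/0.144 = 5.1389.
Posterior odds = 0.26103 × 5.1389 = 1.3414, so P(H|E) = 1.3414/(1+1.3414) = 0.5729.

P(H | E) ≈ 0.5729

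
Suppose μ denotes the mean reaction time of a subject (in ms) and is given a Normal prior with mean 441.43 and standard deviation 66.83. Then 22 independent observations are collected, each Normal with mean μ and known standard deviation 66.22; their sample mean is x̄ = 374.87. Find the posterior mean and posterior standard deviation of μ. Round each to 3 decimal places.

Posterior mean ≈ 377.714; posterior SD ≈ 13.813

With known σ, the Normal prior is conjugate. Weight on the data is w = (n/σ²)/(n/σ² + 1/τ₀²) = 0.00501700/(0.00501700+0.00022390) = 0.95728.
Posterior mean = w·x̄ + (1−w)·μ₀ = 0.95728·374.87 + 0.042722·441.43 = 377.714. Posterior variance = 1/(0.00501700+0.00022390) = 190.807, so SD = 13.813.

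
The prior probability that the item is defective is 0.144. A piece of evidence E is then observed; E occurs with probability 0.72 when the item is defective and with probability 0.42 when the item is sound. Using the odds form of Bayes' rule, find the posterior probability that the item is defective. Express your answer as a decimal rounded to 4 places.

Posterior probability ≈ 0.2238

Prior odds = 0.144/(1−0.144) = 0.16822. In log-odds, ln(0.16822) = -1.7825.
Add log likelihood ratio: ln(1.7143) = 0.53900.
Posterior log-odds = -1.2435, so posterior odds = exp(-1.2435) = 0.28838. Converting, P(H|E) = 0.28838/1.2884 = 0.2238.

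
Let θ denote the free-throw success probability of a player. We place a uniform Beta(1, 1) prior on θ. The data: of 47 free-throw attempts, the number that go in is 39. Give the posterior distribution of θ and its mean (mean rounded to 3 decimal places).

Observing 39 successes and 8 failures updates Beta(1, 1) by adding the success and failure counts to the two shape parameters: α = 1+39 = 40, β = 1+8 = 9.
E[θ | data] = 40/(40+9) = 0.816.

Posterior: Beta(40, 9); mean ≈ 0.816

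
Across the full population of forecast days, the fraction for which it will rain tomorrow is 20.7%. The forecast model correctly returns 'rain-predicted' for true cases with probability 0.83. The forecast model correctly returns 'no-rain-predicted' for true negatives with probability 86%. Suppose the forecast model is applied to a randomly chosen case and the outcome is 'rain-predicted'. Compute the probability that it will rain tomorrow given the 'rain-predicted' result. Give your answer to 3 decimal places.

P(H | E) ≈ 0.607

Write H for 'it will rain tomorrow'. Prior odds H:¬H = 0.207/0.793 = 0.26103. For the 'rain-predicted' outcome, the likelihood ratio is 0.83/0.14 = 5.9286.
Posterior odds = 0.26103 × 5.9286 = 1.5476, so P(H|E) = 1.5476/(1+1.5476) = 0.607.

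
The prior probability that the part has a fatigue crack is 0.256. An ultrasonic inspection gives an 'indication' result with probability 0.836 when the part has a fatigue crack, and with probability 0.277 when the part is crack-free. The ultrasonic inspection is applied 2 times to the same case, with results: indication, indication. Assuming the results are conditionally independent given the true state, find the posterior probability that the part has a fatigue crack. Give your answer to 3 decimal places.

Posterior P(H) ≈ 0.758

Let H be the event that the part has a fatigue crack; start with P(H) = 0.256. P('indication'|H) = 0.836, P('indication'|¬H) = 0.277.
Update on result 1 ('indication'): P(H) ← 0.836·0.2560 / (0.836·0.2560 + 0.277·0.7440) = 0.21402/0.42010 = 0.5094.
Update on result 2 ('indication'): P(H) ← 0.836·0.5094 / (0.836·0.5094 + 0.277·0.4906) = 0.42589/0.56177 = 0.7581.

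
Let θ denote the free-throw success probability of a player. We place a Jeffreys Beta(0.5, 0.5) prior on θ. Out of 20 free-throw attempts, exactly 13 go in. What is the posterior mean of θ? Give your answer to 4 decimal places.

Posterior mean ≈ 0.6429

The binomial likelihood is conjugate to the Beta prior: with 13 successes and 7 failures, the posterior is Beta(0.5+13, 0.5+7) = Beta(13.5, 7.5).
Posterior mean = α/(α+β) = 13.5/21 = 0.6429.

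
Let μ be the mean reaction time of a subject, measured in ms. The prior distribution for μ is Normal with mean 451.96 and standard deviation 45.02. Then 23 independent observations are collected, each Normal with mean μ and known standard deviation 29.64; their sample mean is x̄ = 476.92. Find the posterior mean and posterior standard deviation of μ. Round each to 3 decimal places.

Posterior mean ≈ 476.458; posterior SD ≈ 6.123

Prior precision 1/τ₀² = 1/45.02² = 0.00049339; data precision n/σ² = 23/29.64² = 0.0261801.
Posterior precision = 0.00049339 + 0.0261801 = 0.0266735, giving posterior SD = 1/√0.0266735 = 6.123.
Posterior mean = (0.00049339·451.96 + 0.0261801·476.92) / 0.0266735 = 476.458.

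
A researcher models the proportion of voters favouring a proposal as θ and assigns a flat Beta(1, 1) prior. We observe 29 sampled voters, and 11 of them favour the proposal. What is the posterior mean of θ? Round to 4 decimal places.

Posterior mean ≈ 0.3871

The binomial likelihood is conjugate to the Beta prior: with 11 successes and 18 failures, the posterior is Beta(1+11, 1+18) = Beta(12, 19).
E[θ | data] = 12/(12+19) = 0.3871.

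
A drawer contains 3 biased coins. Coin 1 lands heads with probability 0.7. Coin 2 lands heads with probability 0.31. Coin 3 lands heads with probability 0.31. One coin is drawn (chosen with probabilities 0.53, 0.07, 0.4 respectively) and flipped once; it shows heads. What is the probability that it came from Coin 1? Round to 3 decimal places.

Posterior probability ≈ 0.718

Tabulate prior·likelihood by source: [1] prior 0.53, lik 0.7, product 0.3710; [2] prior 0.07, lik 0.31, product 0.02170; [3] prior 0.4, lik 0.31, product 0.1240.
Normalizing constant = 0.51670; the posterior for Coin 1 is its product over the sum, 0.3710/0.51670 = 0.718.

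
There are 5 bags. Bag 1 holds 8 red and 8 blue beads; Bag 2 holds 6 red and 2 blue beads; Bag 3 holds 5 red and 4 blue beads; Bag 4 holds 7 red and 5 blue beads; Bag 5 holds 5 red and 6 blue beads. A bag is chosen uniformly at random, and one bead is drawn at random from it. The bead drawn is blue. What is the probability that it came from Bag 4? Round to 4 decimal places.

P(blue|Bag 1) = 0.5; P(blue|Bag 2) = 0.25; P(blue|Bag 3) = 0.4444; P(blue|Bag 4) = 0.4167; P(blue|Bag 5) = 0.5455.
Prior × likelihood for each source: 0.2·0.5=0.1000, 0.2·0.25=0.05000, 0.2·0.4444=0.08889, 0.2·0.4167=0.08333, 0.2·0.5455=0.1091. Summing gives P(blue) = 0.43131.
P(Bag 4 | blue) = 0.08333 / 0.43131 = 0.1932.

Posterior probability ≈ 0.1932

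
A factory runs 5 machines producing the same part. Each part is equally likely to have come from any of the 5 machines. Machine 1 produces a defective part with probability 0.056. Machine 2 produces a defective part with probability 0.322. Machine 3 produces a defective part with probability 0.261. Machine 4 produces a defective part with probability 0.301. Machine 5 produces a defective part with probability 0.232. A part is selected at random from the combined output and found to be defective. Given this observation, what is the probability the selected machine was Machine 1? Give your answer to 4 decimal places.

Posterior probability ≈ 0.0478

Tabulate prior·likelihood by source: [1] prior 0.2, lik 0.056, product 0.01120; [2] prior 0.2, lik 0.322, product 0.06440; [3] prior 0.2, lik 0.261, product 0.05220; [4] prior 0.2, lik 0.301, product 0.06020; [5] prior 0.2, lik 0.232, product 0.04640.
Normalizing constant = 0.23440; the posterior for Machine 1 is its product over the sum, 0.01120/0.23440 = 0.0478.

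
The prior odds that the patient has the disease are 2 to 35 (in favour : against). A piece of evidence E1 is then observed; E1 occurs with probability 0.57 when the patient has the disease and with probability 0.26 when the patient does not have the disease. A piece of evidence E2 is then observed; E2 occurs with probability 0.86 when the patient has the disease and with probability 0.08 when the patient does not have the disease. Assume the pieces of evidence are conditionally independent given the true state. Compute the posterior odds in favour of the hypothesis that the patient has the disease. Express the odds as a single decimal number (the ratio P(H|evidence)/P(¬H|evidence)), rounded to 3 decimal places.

Posterior odds ≈ 1.347

Prior odds = 2/35 = 0.057143. In log-odds, ln(0.057143) = -2.8622.
Add log likelihood ratios: ln(2.1923) + ln(10.750) = 3.1599.
Posterior log-odds = 0.29766, so posterior odds = exp(0.29766) = 1.3467.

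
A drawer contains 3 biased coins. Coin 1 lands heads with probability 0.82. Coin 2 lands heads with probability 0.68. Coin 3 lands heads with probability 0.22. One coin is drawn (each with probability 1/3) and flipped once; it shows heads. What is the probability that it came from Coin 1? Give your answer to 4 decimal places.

Posterior probability ≈ 0.4767

P(heads|C1) = 0.82; P(heads|C2) = 0.68; P(heads|C3) = 0.22.
Prior × likelihood for each source: 0.333333·0.82=0.2733, 0.333333·0.68=0.2267, 0.333333·0.22=0.07333. Summing gives P(heads) = 0.57333.
P(Coin 1 | heads) = 0.2733 / 0.57333 = 0.4767.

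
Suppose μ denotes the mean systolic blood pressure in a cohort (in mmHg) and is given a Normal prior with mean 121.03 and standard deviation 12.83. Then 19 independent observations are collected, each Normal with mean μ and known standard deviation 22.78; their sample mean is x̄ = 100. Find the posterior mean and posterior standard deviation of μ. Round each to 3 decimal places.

Posterior mean ≈ 102.993; posterior SD ≈ 4.840

Prior precision 1/τ₀² = 1/12.83² = 0.00607501; data precision n/σ² = 19/22.78² = 0.0366139.
Posterior precision = 0.00607501 + 0.0366139 = 0.0426889, giving posterior SD = 1/√0.0426889 = 4.840.
Posterior mean = (0.00607501·121.03 + 0.0366139·100) / 0.0426889 = 102.993.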